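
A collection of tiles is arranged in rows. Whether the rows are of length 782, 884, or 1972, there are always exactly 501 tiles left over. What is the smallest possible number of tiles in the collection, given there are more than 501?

590129

N − 501 must be a common multiple of 782, 884, and 1972.
782 = 2 × 17 × 23
884 = 2^2 × 13 × 17
1972 = 2^2 × 17 × 29
LCM(782, 884, 1972) = 2^2 × 13 × 17 × 23 × 29 = 589628.
Smallest N > 501 is LCM + 501 = 589628 + 501 = 590129.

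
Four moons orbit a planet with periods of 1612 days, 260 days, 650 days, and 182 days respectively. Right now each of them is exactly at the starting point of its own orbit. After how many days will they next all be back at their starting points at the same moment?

They coincide at every common multiple of the periods; the first is the LCM.
1612 = 2^2 × 13 × 31
260 = 2^2 × 5 × 13
650 = 2 × 5^2 × 13
182 = 2 × 7 × 13
LCM(1612, 260, 650, 182) = 2^2 × 5^2 × 7 × 13 × 31 = 282100.

282100 days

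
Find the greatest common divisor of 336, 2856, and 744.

336 = 2^4 × 3 × 7
2856 = 2^3 × 3 × 7 × 17
744 = 2^3 × 3 × 31
gcd(336, 2856, 744) = 2^3 × 3 = 24.

24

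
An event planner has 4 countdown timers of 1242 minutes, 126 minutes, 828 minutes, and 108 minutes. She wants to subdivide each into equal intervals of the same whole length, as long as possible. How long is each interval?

The interval must divide each timer length; the longest such is the gcd.
1242 = 2 × 3^3 × 23
126 = 2 × 3^2 × 7
828 = 2^2 × 3^2 × 23
108 = 2^2 × 3^3
gcd(1242, 126, 828, 108) = 2 × 3^2 = 18.

18 minutes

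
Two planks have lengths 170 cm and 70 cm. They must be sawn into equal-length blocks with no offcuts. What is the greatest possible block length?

10 cm

The block length must divide every plank, so the greatest is gcd(170, 70).
170 = 2 × 5 × 17
70 = 2 × 5 × 7
gcd(170, 70) = 2 × 5 = 10.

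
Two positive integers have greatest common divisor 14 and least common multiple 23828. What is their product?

333592

For any two positive integers, gcd × lcm = product = 14 × 23828 = 333592.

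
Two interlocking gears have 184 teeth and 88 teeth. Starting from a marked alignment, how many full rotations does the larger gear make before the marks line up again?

11 rotations

They are all back at their starting positions together after one LCM of the periods.
184 = 2^3 × 23
88 = 2^3 × 11
LCM(184, 88) = 2^3 × 11 × 23 = 2024.
Rotations for period 184: 2024 / 184 = 11.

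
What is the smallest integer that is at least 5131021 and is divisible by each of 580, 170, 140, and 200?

5521600

The integer must be a common multiple of 580, 170, 140, and 200, so a multiple of their LCM.
580 = 2^2 × 5 × 29
170 = 2 × 5 × 17
140 = 2^2 × 5 × 7
200 = 2^3 × 5^2
LCM(580, 170, 140, 200) = 2^3 × 5^2 × 7 × 17 × 29 = 690200.
Smallest multiple of 690200 that is ≥ 5131021: ⌈5131021/690200⌉ × 690200 = 8 × 690200 = 5521600.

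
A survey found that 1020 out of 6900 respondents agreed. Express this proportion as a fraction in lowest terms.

17/115

1020 = 2^2 × 3 × 5 × 17
6900 = 2^2 × 3 × 5^2 × 23
gcd(1020, 6900) = 2^2 × 3 × 5 = 60.
Divide numerator and denominator by 60: 1020/6900 = 17/115.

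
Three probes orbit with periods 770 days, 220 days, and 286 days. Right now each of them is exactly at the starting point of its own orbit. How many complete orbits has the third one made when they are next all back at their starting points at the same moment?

The first common completion time is the LCM of the periods.
770 = 2 × 5 × 7 × 11
220 = 2^2 × 5 × 11
286 = 2 × 11 × 13
LCM(770, 220, 286) = 2^2 × 5 × 7 × 11 × 13 = 20020.
Orbits for period 286: 20020 / 286 = 70.

70 orbits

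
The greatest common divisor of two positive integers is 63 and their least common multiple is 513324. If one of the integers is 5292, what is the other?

For two integers, gcd × lcm = product, so the other is (63 × 513324) / 5292 = 32339412 / 5292 = 6111.

6111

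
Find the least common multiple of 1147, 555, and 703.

1147 = 31 × 37
555 = 3 × 5 × 37
703 = 19 × 37
LCM(1147, 555, 703) = 3 × 5 × 19 × 31 × 37 = 326895.

326895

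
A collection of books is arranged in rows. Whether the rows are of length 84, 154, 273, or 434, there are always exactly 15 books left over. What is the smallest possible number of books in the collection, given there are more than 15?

372387

N − 15 must be a common multiple of 84, 154, 273, and 434.
84 = 2^2 × 3 × 7
154 = 2 × 7 × 11
273 = 3 × 7 × 13
434 = 2 × 7 × 31
LCM(84, 154, 273, 434) = 2^2 × 3 × 7 × 11 × 13 × 31 = 372372.
Smallest N > 15 is LCM + 15 = 372372 + 15 = 372387.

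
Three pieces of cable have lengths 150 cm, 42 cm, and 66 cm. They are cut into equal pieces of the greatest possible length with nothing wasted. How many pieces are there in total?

43

Piece length = gcd(150, 42, 66).
150 = 2 × 3 × 5^2
42 = 2 × 3 × 7
66 = 2 × 3 × 11
gcd(150, 42, 66) = 2 × 3 = 6.
Total pieces = 150/6 + 42/6 + 66/6 = 25 + 7 + 11 = 43.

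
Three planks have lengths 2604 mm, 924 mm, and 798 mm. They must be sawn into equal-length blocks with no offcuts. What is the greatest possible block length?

The block length must divide every plank, so the greatest is gcd(2604, 924, 798).
2604 = 2^2 × 3 × 7 × 31
924 = 2^2 × 3 × 7 × 11
798 = 2 × 3 × 7 × 19
gcd(2604, 924, 798) = 2 × 3 × 7 = 42.

42 mm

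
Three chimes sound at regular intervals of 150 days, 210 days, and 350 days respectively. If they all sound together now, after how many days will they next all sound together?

1050 days

The first simultaneous occurrence is after LCM of the individual periods.
150 = 2 × 3 × 5^2
210 = 2 × 3 × 5 × 7
350 = 2 × 5^2 × 7
LCM(150, 210, 350) = 2 × 3 × 5^2 × 7 = 1050.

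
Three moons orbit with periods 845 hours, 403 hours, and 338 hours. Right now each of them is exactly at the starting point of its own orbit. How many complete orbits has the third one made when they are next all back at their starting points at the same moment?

They are all back at their starting positions together after one LCM of the periods.
845 = 5 × 13^2
403 = 13 × 31
338 = 2 × 13^2
LCM(845, 403, 338) = 2 × 5 × 13^2 × 31 = 52390.
Orbits for period 338: 52390 / 338 = 155.

155 orbits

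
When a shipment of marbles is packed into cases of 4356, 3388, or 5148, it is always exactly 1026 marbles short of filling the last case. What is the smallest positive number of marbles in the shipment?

Being 1026 short of a full case of size k means N ≡ −1026 (mod k), i.e. N + 1026 is a multiple of each size.
4356 = 2^2 × 3^2 × 11^2
3388 = 2^2 × 7 × 11^2
5148 = 2^2 × 3^2 × 11 × 13
LCM(4356, 3388, 5148) = 2^2 × 3^2 × 7 × 11^2 × 13 = 396396.
Smallest positive N is 396396 − 1026 = 395370.

395370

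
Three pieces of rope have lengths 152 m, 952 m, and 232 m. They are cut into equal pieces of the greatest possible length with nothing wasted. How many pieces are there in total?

Piece length = gcd(152, 952, 232).
152 = 2^3 × 19
952 = 2^3 × 7 × 17
232 = 2^3 × 29
gcd(152, 952, 232) = 2^3 = 8.
Total pieces = 152/8 + 952/8 + 232/8 = 19 + 119 + 29 = 167.

167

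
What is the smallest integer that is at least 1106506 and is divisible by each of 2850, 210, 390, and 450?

The integer must be a common multiple of 2850, 210, 390, and 450, so a multiple of their LCM.
2850 = 2 × 3 × 5^2 × 19
210 = 2 × 3 × 5 × 7
390 = 2 × 3 × 5 × 13
450 = 2 × 3^2 × 5^2
LCM(2850, 210, 390, 450) = 2 × 3^2 × 5^2 × 7 × 13 × 19 = 778050.
Smallest multiple of 778050 that is ≥ 1106506: ⌈1106506/778050⌉ × 778050 = 2 × 778050 = 1556100.

1556100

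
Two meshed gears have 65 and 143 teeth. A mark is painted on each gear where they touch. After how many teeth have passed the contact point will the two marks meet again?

The first simultaneous occurrence is after LCM of the individual periods.
65 = 5 × 13
143 = 11 × 13
LCM(65, 143) = 5 × 11 × 13 = 715.

715 teeth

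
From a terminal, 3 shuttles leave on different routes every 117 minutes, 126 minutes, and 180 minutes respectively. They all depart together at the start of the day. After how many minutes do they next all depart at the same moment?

They coincide at every common multiple of the periods; the first is the LCM.
117 = 3^2 × 13
126 = 2 × 3^2 × 7
180 = 2^2 × 3^2 × 5
LCM(117, 126, 180) = 2^2 × 3^2 × 5 × 7 × 13 = 16380.

16380 minutes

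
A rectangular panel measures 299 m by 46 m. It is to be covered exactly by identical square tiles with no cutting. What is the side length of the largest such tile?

The tile side must divide both 299 and 46, so the largest is their gcd.
299 = 13 × 23
46 = 2 × 23
gcd(299, 46) = 23.

23 m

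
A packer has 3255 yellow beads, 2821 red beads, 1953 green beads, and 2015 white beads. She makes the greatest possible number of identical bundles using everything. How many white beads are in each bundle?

Number of bundles = gcd(3255, 2821, 1953, 2015).
3255 = 3 × 5 × 7 × 31
2821 = 7 × 13 × 31
1953 = 3^2 × 7 × 31
2015 = 5 × 13 × 31
gcd(3255, 2821, 1953, 2015) = 31.
white beads per bundle = 2015 / 31 = 65.

65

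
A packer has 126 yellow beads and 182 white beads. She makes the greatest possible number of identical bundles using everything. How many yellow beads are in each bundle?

Number of bundles = gcd(126, 182).
126 = 2 × 3^2 × 7
182 = 2 × 7 × 13
gcd(126, 182) = 2 × 7 = 14.
yellow beads per bundle = 126 / 14 = 9.

9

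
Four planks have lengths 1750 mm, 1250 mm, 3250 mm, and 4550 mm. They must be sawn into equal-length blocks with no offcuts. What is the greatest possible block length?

50 mm

The block length must divide every plank, so the greatest is gcd(1750, 1250, 3250, 4550).
1750 = 2 × 5^3 × 7
1250 = 2 × 5^4
3250 = 2 × 5^3 × 13
4550 = 2 × 5^2 × 7 × 13
gcd(1750, 1250, 3250, 4550) = 2 × 5^2 = 50.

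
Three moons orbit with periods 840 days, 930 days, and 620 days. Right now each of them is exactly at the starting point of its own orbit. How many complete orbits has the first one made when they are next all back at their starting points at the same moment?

All finish a whole number of cycles simultaneously at t = LCM of the periods.
840 = 2^3 × 3 × 5 × 7
930 = 2 × 3 × 5 × 31
620 = 2^2 × 5 × 31
LCM(840, 930, 620) = 2^3 × 3 × 5 × 7 × 31 = 26040.
Orbits for period 840: 26040 / 840 = 31.

31 orbits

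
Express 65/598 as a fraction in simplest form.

65 = 5 × 13
598 = 2 × 13 × 23
gcd(65, 598) = 13.
Divide numerator and denominator by 13: 65/598 = 5/46.

5/46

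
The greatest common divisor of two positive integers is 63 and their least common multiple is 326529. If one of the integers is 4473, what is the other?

4599

For two integers, gcd × lcm = product, so the other is (63 × 326529) / 4473 = 20571327 / 4473 = 4599.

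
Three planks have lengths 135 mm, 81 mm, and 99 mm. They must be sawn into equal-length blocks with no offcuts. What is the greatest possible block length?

The block length must divide every plank, so the greatest is gcd(135, 81, 99).
135 = 3^3 × 5
81 = 3^4
99 = 3^2 × 11
gcd(135, 81, 99) = 3^2 = 9.

9 mm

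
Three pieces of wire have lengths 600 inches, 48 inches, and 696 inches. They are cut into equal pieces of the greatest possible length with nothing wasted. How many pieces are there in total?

Piece length = gcd(600, 48, 696).
600 = 2^3 × 3 × 5^2
48 = 2^4 × 3
696 = 2^3 × 3 × 29
gcd(600, 48, 696) = 2^3 × 3 = 24.
Total pieces = 600/24 + 48/24 + 696/24 = 25 + 2 + 29 = 56.

56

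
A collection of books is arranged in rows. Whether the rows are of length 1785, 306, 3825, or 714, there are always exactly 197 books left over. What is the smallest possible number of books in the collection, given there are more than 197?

53747

N − 197 must be a common multiple of 1785, 306, 3825, and 714.
1785 = 3 × 5 × 7 × 17
306 = 2 × 3^2 × 17
3825 = 3^2 × 5^2 × 17
714 = 2 × 3 × 7 × 17
LCM(1785, 306, 3825, 714) = 2 × 3^2 × 5^2 × 7 × 17 = 53550.
Smallest N > 197 is LCM + 197 = 53550 + 197 = 53747.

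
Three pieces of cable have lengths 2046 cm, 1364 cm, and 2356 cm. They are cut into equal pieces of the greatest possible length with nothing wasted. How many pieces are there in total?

93

Piece length = gcd(2046, 1364, 2356).
2046 = 2 × 3 × 11 × 31
1364 = 2^2 × 11 × 31
2356 = 2^2 × 19 × 31
gcd(2046, 1364, 2356) = 2 × 31 = 62.
Total pieces = 2046/62 + 1364/62 + 2356/62 = 33 + 22 + 38 = 93.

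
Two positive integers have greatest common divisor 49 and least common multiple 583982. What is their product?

28615118

For any two positive integers, gcd × lcm = product = 49 × 583982 = 28615118.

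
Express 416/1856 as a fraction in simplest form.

13/58

416 = 2^5 × 13
1856 = 2^6 × 29
gcd(416, 1856) = 2^5 = 32.
Divide numerator and denominator by 32: 416/1856 = 13/58.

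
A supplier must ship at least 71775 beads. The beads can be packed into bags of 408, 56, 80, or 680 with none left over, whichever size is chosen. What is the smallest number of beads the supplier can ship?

The number of beads must be a common multiple of 408, 56, 80, and 680, so a multiple of their LCM.
408 = 2^3 × 3 × 17
56 = 2^3 × 7
80 = 2^4 × 5
680 = 2^3 × 5 × 17
LCM(408, 56, 80, 680) = 2^4 × 3 × 5 × 7 × 17 = 28560.
Smallest multiple of 28560 that is ≥ 71775: ⌈71775/28560⌉ × 28560 = 3 × 28560 = 85680.

85680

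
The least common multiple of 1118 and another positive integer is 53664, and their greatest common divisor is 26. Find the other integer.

1248

gcd × lcm = product of the two integers, so the other integer is (26 × 53664) / 1118 = 1248.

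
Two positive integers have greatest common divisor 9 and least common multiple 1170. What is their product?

10530

For any two positive integers, gcd × lcm = product = 9 × 1170 = 10530.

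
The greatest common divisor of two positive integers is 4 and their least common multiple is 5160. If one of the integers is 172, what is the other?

For two integers, gcd × lcm = product, so the other is (4 × 5160) / 172 = 20640 / 172 = 120.

120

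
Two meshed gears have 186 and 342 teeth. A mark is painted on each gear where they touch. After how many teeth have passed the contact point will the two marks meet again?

They coincide at every common multiple of the periods; the first is the LCM.
186 = 2 × 3 × 31
342 = 2 × 3^2 × 19
LCM(186, 342) = 2 × 3^2 × 19 × 31 = 10602.

10602 teeth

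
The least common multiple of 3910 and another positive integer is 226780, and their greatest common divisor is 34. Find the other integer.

gcd × lcm = product of the two integers, so the other integer is (34 × 226780) / 3910 = 1972.

1972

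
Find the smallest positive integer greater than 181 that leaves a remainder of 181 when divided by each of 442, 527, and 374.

150903

N − 181 must be a common multiple of 442, 527, and 374.
442 = 2 × 13 × 17
527 = 17 × 31
374 = 2 × 11 × 17
LCM(442, 527, 374) = 2 × 11 × 13 × 17 × 31 = 150722.
Smallest N > 181 is LCM + 181 = 150722 + 181 = 150903.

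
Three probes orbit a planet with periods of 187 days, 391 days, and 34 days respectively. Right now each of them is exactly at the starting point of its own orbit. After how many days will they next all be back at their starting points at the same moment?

The first simultaneous occurrence is after LCM of the individual periods.
187 = 11 × 17
391 = 17 × 23
34 = 2 × 17
LCM(187, 391, 34) = 2 × 11 × 17 × 23 = 8602.

8602 days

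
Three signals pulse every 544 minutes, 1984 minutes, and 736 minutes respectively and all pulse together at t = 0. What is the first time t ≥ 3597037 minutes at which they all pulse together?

3878720 minutes

Joint pulses occur at multiples of LCM(544, 1984, 736).
544 = 2^5 × 17
1984 = 2^6 × 31
736 = 2^5 × 23
LCM(544, 1984, 736) = 2^6 × 17 × 23 × 31 = 775744.
Smallest multiple of 775744 that is ≥ 3597037: ⌈3597037/775744⌉ × 775744 = 5 × 775744 = 3878720.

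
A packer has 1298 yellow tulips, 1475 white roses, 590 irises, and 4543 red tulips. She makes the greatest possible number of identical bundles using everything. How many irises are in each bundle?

10

Number of bundles = gcd(1298, 1475, 590, 4543).
1298 = 2 × 11 × 59
1475 = 5^2 × 59
590 = 2 × 5 × 59
4543 = 7 × 11 × 59
gcd(1298, 1475, 590, 4543) = 59.
irises per bundle = 590 / 59 = 10.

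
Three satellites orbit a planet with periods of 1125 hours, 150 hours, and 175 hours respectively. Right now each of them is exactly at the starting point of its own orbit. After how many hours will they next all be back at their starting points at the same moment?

15750 hours

We need the least common multiple of the intervals.
1125 = 3^2 × 5^3
150 = 2 × 3 × 5^2
175 = 5^2 × 7
LCM(1125, 150, 175) = 2 × 3^2 × 5^3 × 7 = 15750.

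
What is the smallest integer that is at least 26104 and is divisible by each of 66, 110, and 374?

The integer must be a common multiple of 66, 110, and 374, so a multiple of their LCM.
66 = 2 × 3 × 11
110 = 2 × 5 × 11
374 = 2 × 11 × 17
LCM(66, 110, 374) = 2 × 3 × 5 × 11 × 17 = 5610.
Smallest multiple of 5610 that is ≥ 26104: ⌈26104/5610⌉ × 5610 = 5 × 5610 = 28050.

28050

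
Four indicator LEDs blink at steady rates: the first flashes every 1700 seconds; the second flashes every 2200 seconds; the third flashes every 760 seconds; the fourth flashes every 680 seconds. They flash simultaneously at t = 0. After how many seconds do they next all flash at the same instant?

We need the least common multiple of the intervals.
1700 = 2^2 × 5^2 × 17
2200 = 2^3 × 5^2 × 11
760 = 2^3 × 5 × 19
680 = 2^3 × 5 × 17
LCM(1700, 2200, 760, 680) = 2^3 × 5^2 × 11 × 17 × 19 = 710600.

710600 seconds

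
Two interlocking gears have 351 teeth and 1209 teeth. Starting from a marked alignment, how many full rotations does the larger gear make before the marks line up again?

9 rotations

They are all back at their starting positions together after one LCM of the periods.
351 = 3^3 × 13
1209 = 3 × 13 × 31
LCM(351, 1209) = 3^3 × 13 × 31 = 10881.
Rotations for period 1209: 10881 / 1209 = 9.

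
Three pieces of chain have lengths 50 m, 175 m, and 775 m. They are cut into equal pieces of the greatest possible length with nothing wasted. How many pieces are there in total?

Piece length = gcd(50, 175, 775).
50 = 2 × 5^2
175 = 5^2 × 7
775 = 5^2 × 31
gcd(50, 175, 775) = 5^2 = 25.
Total pieces = 50/25 + 175/25 + 775/25 = 2 + 7 + 31 = 40.

40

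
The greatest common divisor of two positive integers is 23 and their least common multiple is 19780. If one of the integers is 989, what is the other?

For two integers, gcd × lcm = product, so the other is (23 × 19780) / 989 = 454940 / 989 = 460.

460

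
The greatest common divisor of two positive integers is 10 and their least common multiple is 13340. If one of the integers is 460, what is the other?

For two integers, gcd × lcm = product, so the other is (10 × 13340) / 460 = 133400 / 460 = 290.

290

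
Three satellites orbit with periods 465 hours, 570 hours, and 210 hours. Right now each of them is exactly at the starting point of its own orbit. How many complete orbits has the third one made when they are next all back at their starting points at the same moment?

All finish a whole number of cycles simultaneously at t = LCM of the periods.
465 = 3 × 5 × 31
570 = 2 × 3 × 5 × 19
210 = 2 × 3 × 5 × 7
LCM(465, 570, 210) = 2 × 3 × 5 × 7 × 19 × 31 = 123690.
Orbits for period 210: 123690 / 210 = 589.

589 orbits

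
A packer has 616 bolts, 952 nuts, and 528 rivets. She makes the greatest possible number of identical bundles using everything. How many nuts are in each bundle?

Number of bundles = gcd(616, 952, 528).
616 = 2^3 × 7 × 11
952 = 2^3 × 7 × 17
528 = 2^4 × 3 × 11
gcd(616, 952, 528) = 2^3 = 8.
nuts per bundle = 952 / 8 = 119.

119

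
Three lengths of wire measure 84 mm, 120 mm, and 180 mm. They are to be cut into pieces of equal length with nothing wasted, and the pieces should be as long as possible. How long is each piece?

12 mm

The greatest length dividing all of 84, 120, and 180 is their gcd.
84 = 2^2 × 3 × 7
120 = 2^3 × 3 × 5
180 = 2^2 × 3^2 × 5
gcd(84, 120, 180) = 2^2 × 3 = 12.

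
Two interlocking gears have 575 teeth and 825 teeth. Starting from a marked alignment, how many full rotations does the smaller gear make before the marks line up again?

The first common completion time is the LCM of the periods.
575 = 5^2 × 23
825 = 3 × 5^2 × 11
LCM(575, 825) = 3 × 5^2 × 11 × 23 = 18975.
Rotations for period 575: 18975 / 575 = 33.

33 rotations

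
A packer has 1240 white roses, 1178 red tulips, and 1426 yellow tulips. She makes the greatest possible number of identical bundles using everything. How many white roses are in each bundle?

Number of bundles = gcd(1240, 1178, 1426).
1240 = 2^3 × 5 × 31
1178 = 2 × 19 × 31
1426 = 2 × 23 × 31
gcd(1240, 1178, 1426) = 2 × 31 = 62.
white roses per bundle = 1240 / 62 = 20.

20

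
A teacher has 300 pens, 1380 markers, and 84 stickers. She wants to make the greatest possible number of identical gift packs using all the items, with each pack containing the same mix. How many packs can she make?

The pack count must divide each quantity, so the greatest is gcd(300, 1380, 84).
300 = 2^2 × 3 × 5^2
1380 = 2^2 × 3 × 5 × 23
84 = 2^2 × 3 × 7
gcd(300, 1380, 84) = 2^2 × 3 = 12.

12 packs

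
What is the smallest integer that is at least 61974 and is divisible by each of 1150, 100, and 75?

The integer must be a common multiple of 1150, 100, and 75, so a multiple of their LCM.
1150 = 2 × 5^2 × 23
100 = 2^2 × 5^2
75 = 3 × 5^2
LCM(1150, 100, 75) = 2^2 × 3 × 5^2 × 23 = 6900.
Smallest multiple of 6900 that is ≥ 61974: ⌈61974/6900⌉ × 6900 = 9 × 6900 = 62100.

62100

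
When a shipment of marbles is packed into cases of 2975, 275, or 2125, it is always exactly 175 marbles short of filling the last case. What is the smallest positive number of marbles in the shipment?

Being 175 short of a full case of size k means N ≡ −175 (mod k), i.e. N + 175 is a multiple of each size.
2975 = 5^2 × 7 × 17
275 = 5^2 × 11
2125 = 5^3 × 17
LCM(2975, 275, 2125) = 5^3 × 7 × 11 × 17 = 163625.
Smallest positive N is 163625 − 175 = 163450.

163450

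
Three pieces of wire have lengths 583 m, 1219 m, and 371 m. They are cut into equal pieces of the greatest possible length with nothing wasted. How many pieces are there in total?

Piece length = gcd(583, 1219, 371).
583 = 11 × 53
1219 = 23 × 53
371 = 7 × 53
gcd(583, 1219, 371) = 53.
Total pieces = 583/53 + 1219/53 + 371/53 = 11 + 23 + 7 = 41.

41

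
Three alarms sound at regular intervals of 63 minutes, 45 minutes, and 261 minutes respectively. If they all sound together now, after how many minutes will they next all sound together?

The first simultaneous occurrence is after LCM of the individual periods.
63 = 3^2 × 7
45 = 3^2 × 5
261 = 3^2 × 29
LCM(63, 45, 261) = 3^2 × 5 × 7 × 29 = 9135.

9135 minutes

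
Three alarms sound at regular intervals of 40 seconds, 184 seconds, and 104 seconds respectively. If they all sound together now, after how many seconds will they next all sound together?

The first simultaneous occurrence is after LCM of the individual periods.
40 = 2^3 × 5
184 = 2^3 × 23
104 = 2^3 × 13
LCM(40, 184, 104) = 2^3 × 5 × 13 × 23 = 11960.

11960 seconds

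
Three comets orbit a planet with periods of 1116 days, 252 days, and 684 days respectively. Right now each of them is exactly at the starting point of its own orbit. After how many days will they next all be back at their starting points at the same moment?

They coincide at every common multiple of the periods; the first is the LCM.
1116 = 2^2 × 3^2 × 31
252 = 2^2 × 3^2 × 7
684 = 2^2 × 3^2 × 19
LCM(1116, 252, 684) = 2^2 × 3^2 × 7 × 19 × 31 = 148428.

148428 days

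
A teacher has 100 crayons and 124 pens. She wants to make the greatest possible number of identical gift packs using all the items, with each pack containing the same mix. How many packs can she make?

4 packs

The pack count must divide each quantity, so the greatest is gcd(100, 124).
100 = 2^2 × 5^2
124 = 2^2 × 31
gcd(100, 124) = 2^2 = 4.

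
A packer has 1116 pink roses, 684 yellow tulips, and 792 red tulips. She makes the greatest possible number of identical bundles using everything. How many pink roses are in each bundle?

31

Number of bundles = gcd(1116, 684, 792).
1116 = 2^2 × 3^2 × 31
684 = 2^2 × 3^2 × 19
792 = 2^3 × 3^2 × 11
gcd(1116, 684, 792) = 2^2 × 3^2 = 36.
pink roses per bundle = 1116 / 36 = 31.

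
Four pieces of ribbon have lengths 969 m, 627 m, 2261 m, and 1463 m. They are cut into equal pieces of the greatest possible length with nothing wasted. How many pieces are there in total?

280

Piece length = gcd(969, 627, 2261, 1463).
969 = 3 × 17 × 19
627 = 3 × 11 × 19
2261 = 7 × 17 × 19
1463 = 7 × 11 × 19
gcd(969, 627, 2261, 1463) = 19.
Total pieces = 969/19 + 627/19 + 2261/19 + 1463/19 = 51 + 33 + 119 + 77 = 280.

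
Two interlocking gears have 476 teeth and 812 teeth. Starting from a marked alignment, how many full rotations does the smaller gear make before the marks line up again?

29 rotations

They are all back at their starting positions together after one LCM of the periods.
476 = 2^2 × 7 × 17
812 = 2^2 × 7 × 29
LCM(476, 812) = 2^2 × 7 × 17 × 29 = 13804.
Rotations for period 476: 13804 / 476 = 29.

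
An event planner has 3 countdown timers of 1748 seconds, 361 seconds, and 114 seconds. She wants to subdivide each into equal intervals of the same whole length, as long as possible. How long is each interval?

19 seconds

The interval must divide each timer length; the longest such is the gcd.
1748 = 2^2 × 19 × 23
361 = 19^2
114 = 2 × 3 × 19
gcd(1748, 361, 114) = 19.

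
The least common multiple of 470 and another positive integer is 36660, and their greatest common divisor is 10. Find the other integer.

780

gcd × lcm = product of the two integers, so the other integer is (10 × 36660) / 470 = 780.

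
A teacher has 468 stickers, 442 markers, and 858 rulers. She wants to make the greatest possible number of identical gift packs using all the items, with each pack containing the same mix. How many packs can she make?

The pack count must divide each quantity, so the greatest is gcd(468, 442, 858).
468 = 2^2 × 3^2 × 13
442 = 2 × 13 × 17
858 = 2 × 3 × 11 × 13
gcd(468, 442, 858) = 2 × 13 = 26.

26 packs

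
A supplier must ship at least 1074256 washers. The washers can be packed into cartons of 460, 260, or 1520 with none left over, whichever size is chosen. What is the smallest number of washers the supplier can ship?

1363440

The number of washers must be a common multiple of 460, 260, and 1520, so a multiple of their LCM.
460 = 2^2 × 5 × 23
260 = 2^2 × 5 × 13
1520 = 2^4 × 5 × 19
LCM(460, 260, 1520) = 2^4 × 5 × 13 × 19 × 23 = 454480.
Smallest multiple of 454480 that is ≥ 1074256: ⌈1074256/454480⌉ × 454480 = 3 × 454480 = 1363440.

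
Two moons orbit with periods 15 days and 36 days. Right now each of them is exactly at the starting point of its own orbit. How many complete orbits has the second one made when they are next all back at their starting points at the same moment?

5 orbits

All finish a whole number of cycles simultaneously at t = LCM of the periods.
15 = 3 × 5
36 = 2^2 × 3^2
LCM(15, 36) = 2^2 × 3^2 × 5 = 180.
Orbits for period 36: 180 / 36 = 5.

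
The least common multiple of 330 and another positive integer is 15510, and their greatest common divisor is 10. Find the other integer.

470

gcd × lcm = product of the two integers, so the other integer is (10 × 15510) / 330 = 470.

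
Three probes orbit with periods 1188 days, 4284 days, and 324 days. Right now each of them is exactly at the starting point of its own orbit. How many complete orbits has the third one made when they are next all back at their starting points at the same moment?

1309 orbits

They are all back at their starting positions together after one LCM of the periods.
1188 = 2^2 × 3^3 × 11
4284 = 2^2 × 3^2 × 7 × 17
324 = 2^2 × 3^4
LCM(1188, 4284, 324) = 2^2 × 3^4 × 7 × 11 × 17 = 424116.
Orbits for period 324: 424116 / 324 = 1309.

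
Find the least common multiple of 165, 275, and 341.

165 = 3 × 5 × 11
275 = 5^2 × 11
341 = 11 × 31
LCM(165, 275, 341) = 3 × 5^2 × 11 × 31 = 25575.

25575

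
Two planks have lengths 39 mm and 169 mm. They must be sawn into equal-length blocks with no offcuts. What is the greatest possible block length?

13 mm

By the Euclidean algorithm:
169 = 4 × 39 + 13
39 = 3 × 13 + 0
gcd(39, 169) = 13.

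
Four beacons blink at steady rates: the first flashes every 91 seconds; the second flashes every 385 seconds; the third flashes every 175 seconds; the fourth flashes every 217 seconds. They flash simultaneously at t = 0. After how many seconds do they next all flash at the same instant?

775775 seconds

They coincide at every common multiple of the periods; the first is the LCM.
91 = 7 × 13
385 = 5 × 7 × 11
175 = 5^2 × 7
217 = 7 × 31
LCM(91, 385, 175, 217) = 5^2 × 7 × 11 × 13 × 31 = 775775.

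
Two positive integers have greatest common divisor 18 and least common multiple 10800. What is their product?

For any two positive integers, gcd × lcm = product = 18 × 10800 = 194400.

194400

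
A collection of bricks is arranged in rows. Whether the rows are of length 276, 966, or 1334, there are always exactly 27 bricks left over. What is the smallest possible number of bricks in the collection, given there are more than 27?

56055

N − 27 must be a common multiple of 276, 966, and 1334.
276 = 2^2 × 3 × 23
966 = 2 × 3 × 7 × 23
1334 = 2 × 23 × 29
LCM(276, 966, 1334) = 2^2 × 3 × 7 × 23 × 29 = 56028.
Smallest N > 27 is LCM + 27 = 56028 + 27 = 56055.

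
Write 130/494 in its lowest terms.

5/19

130 = 2 × 5 × 13
494 = 2 × 13 × 19
gcd(130, 494) = 2 × 13 = 26.
Divide numerator and denominator by 26: 130/494 = 5/19.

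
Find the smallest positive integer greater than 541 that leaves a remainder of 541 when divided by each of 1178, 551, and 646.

N − 541 must be a common multiple of 1178, 551, and 646.
1178 = 2 × 19 × 31
551 = 19 × 29
646 = 2 × 17 × 19
LCM(1178, 551, 646) = 2 × 17 × 19 × 29 × 31 = 580754.
Smallest N > 541 is LCM + 541 = 580754 + 541 = 581295.

581295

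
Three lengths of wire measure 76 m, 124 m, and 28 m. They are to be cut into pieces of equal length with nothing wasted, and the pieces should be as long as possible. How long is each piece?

4 m

The greatest length dividing all of 76, 124, and 28 is their gcd.
76 = 2^2 × 19
124 = 2^2 × 31
28 = 2^2 × 7
gcd(76, 124, 28) = 2^2 = 4.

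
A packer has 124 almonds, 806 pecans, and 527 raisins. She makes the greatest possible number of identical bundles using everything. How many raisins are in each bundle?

Number of bundles = gcd(124, 806, 527).
124 = 2^2 × 31
806 = 2 × 13 × 31
527 = 17 × 31
gcd(124, 806, 527) = 31.
raisins per bundle = 527 / 31 = 17.

17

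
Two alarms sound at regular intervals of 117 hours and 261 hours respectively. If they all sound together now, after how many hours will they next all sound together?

We need the least common multiple of the intervals.
117 = 3^2 × 13
261 = 3^2 × 29
LCM(117, 261) = 3^2 × 13 × 29 = 3393.

3393 hours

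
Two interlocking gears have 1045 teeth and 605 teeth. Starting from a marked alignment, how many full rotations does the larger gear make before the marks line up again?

They are all back at their starting positions together after one LCM of the periods.
1045 = 5 × 11 × 19
605 = 5 × 11^2
LCM(1045, 605) = 5 × 11^2 × 19 = 11495.
Rotations for period 1045: 11495 / 1045 = 11.

11 rotations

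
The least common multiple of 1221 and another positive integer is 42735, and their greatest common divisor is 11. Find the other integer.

gcd × lcm = product of the two integers, so the other integer is (11 × 42735) / 1221 = 385.

385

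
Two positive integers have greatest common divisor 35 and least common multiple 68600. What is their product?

2401000

For any two positive integers, gcd × lcm = product = 35 × 68600 = 2401000.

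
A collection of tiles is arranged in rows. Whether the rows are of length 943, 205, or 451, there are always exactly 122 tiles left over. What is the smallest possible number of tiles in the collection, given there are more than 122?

N − 122 must be a common multiple of 943, 205, and 451.
943 = 23 × 41
205 = 5 × 41
451 = 11 × 41
LCM(943, 205, 451) = 5 × 11 × 23 × 41 = 51865.
Smallest N > 122 is LCM + 122 = 51865 + 122 = 51987.

51987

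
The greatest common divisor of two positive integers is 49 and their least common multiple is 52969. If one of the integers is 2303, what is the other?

For two integers, gcd × lcm = product, so the other is (49 × 52969) / 2303 = 2595481 / 2303 = 1127.

1127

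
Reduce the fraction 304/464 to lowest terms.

19/29

304 = 2^4 × 19
464 = 2^4 × 29
gcd(304, 464) = 2^4 = 16.
Divide numerator and denominator by 16: 304/464 = 19/29.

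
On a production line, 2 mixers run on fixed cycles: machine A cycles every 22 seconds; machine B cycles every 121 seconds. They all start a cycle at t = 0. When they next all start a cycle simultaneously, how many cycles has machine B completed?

2 cycles

They are all back at their starting positions together after one LCM of the periods.
22 = 2 × 11
121 = 11^2
LCM(22, 121) = 2 × 11^2 = 242.
Cycles for period 121: 242 / 121 = 2.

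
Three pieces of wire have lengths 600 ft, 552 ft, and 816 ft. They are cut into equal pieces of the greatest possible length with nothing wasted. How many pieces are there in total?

82

Piece length = gcd(600, 552, 816).
600 = 2^3 × 3 × 5^2
552 = 2^3 × 3 × 23
816 = 2^4 × 3 × 17
gcd(600, 552, 816) = 2^3 × 3 = 24.
Total pieces = 600/24 + 552/24 + 816/24 = 25 + 23 + 34 = 82.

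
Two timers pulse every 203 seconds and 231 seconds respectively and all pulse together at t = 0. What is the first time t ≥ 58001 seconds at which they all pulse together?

60291 seconds

Joint pulses occur at multiples of LCM(203, 231).
203 = 7 × 29
231 = 3 × 7 × 11
LCM(203, 231) = 3 × 7 × 11 × 29 = 6699.
Smallest multiple of 6699 that is ≥ 58001: ⌈58001/6699⌉ × 6699 = 9 × 6699 = 60291.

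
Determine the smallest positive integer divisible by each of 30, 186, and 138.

30 = 2 × 3 × 5
186 = 2 × 3 × 31
138 = 2 × 3 × 23
LCM(30, 186, 138) = 2 × 3 × 5 × 23 × 31 = 21390.

21390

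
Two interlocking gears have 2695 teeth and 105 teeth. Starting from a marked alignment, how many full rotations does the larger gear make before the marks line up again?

3 rotations

They are all back at their starting positions together after one LCM of the periods.
2695 = 5 × 7^2 × 11
105 = 3 × 5 × 7
LCM(2695, 105) = 3 × 5 × 7^2 × 11 = 8085.
Rotations for period 2695: 8085 / 2695 = 3.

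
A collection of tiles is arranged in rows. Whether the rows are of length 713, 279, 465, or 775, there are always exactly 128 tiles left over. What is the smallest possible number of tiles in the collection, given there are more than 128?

N − 128 must be a common multiple of 713, 279, 465, and 775.
713 = 23 × 31
279 = 3^2 × 31
465 = 3 × 5 × 31
775 = 5^2 × 31
LCM(713, 279, 465, 775) = 3^2 × 5^2 × 23 × 31 = 160425.
Smallest N > 128 is LCM + 128 = 160425 + 128 = 160553.

160553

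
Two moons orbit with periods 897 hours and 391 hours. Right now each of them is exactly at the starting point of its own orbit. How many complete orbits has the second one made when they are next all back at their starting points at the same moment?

The first common completion time is the LCM of the periods.
897 = 3 × 13 × 23
391 = 17 × 23
LCM(897, 391) = 3 × 13 × 17 × 23 = 15249.
Orbits for period 391: 15249 / 391 = 39.

39 orbits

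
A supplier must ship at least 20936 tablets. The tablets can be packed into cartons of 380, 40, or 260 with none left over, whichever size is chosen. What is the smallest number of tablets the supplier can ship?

The number of tablets must be a common multiple of 380, 40, and 260, so a multiple of their LCM.
380 = 2^2 × 5 × 19
40 = 2^3 × 5
260 = 2^2 × 5 × 13
LCM(380, 40, 260) = 2^3 × 5 × 13 × 19 = 9880.
Smallest multiple of 9880 that is ≥ 20936: ⌈20936/9880⌉ × 9880 = 3 × 9880 = 29640.

29640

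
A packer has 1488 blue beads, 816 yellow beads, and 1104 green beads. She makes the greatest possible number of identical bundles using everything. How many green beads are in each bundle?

23

Number of bundles = gcd(1488, 816, 1104).
1488 = 2^4 × 3 × 31
816 = 2^4 × 3 × 17
1104 = 2^4 × 3 × 23
gcd(1488, 816, 1104) = 2^4 × 3 = 48.
green beads per bundle = 1104 / 48 = 23.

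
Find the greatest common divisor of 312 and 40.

8

312 = 2^3 × 3 × 13
40 = 2^3 × 5
gcd(312, 40) = 2^3 = 8.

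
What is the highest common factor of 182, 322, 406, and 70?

14

182 = 2 × 7 × 13
322 = 2 × 7 × 23
406 = 2 × 7 × 29
70 = 2 × 5 × 7
gcd(182, 322, 406, 70) = 2 × 7 = 14.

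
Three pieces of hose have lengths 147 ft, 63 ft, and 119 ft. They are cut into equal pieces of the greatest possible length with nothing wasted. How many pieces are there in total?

47

Piece length = gcd(147, 63, 119).
147 = 3 × 7^2
63 = 3^2 × 7
119 = 7 × 17
gcd(147, 63, 119) = 7.
Total pieces = 147/7 + 63/7 + 119/7 = 21 + 9 + 17 = 47.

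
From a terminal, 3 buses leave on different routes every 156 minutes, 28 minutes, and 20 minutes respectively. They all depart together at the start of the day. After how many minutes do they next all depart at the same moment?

5460 minutes

We need the least common multiple of the intervals.
156 = 2^2 × 3 × 13
28 = 2^2 × 7
20 = 2^2 × 5
LCM(156, 28, 20) = 2^2 × 3 × 5 × 7 × 13 = 5460.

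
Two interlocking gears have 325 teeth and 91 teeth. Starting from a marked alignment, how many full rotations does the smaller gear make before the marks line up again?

They are all back at their starting positions together after one LCM of the periods.
325 = 5^2 × 13
91 = 7 × 13
LCM(325, 91) = 5^2 × 7 × 13 = 2275.
Rotations for period 91: 2275 / 91 = 25.

25 rotations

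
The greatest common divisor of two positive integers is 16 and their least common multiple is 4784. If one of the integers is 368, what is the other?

For two integers, gcd × lcm = product, so the other is (16 × 4784) / 368 = 76544 / 368 = 208.

208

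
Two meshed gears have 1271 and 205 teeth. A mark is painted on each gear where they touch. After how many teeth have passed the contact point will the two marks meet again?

We need the least common multiple of the intervals.
1271 = 31 × 41
205 = 5 × 41
LCM(1271, 205) = 5 × 31 × 41 = 6355.

6355 teeth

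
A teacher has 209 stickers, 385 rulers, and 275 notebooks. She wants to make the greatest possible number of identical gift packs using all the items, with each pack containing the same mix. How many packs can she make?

11 packs

The pack count must divide each quantity, so the greatest is gcd(209, 385, 275).
209 = 11 × 19
385 = 5 × 7 × 11
275 = 5^2 × 11
gcd(209, 385, 275) = 11.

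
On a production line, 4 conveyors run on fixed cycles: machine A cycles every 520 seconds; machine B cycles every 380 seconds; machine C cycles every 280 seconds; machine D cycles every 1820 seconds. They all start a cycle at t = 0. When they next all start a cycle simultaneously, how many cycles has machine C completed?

247 cycles

The first common completion time is the LCM of the periods.
520 = 2^3 × 5 × 13
380 = 2^2 × 5 × 19
280 = 2^3 × 5 × 7
1820 = 2^2 × 5 × 7 × 13
LCM(520, 380, 280, 1820) = 2^3 × 5 × 7 × 13 × 19 = 69160.
Cycles for period 280: 69160 / 280 = 247.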